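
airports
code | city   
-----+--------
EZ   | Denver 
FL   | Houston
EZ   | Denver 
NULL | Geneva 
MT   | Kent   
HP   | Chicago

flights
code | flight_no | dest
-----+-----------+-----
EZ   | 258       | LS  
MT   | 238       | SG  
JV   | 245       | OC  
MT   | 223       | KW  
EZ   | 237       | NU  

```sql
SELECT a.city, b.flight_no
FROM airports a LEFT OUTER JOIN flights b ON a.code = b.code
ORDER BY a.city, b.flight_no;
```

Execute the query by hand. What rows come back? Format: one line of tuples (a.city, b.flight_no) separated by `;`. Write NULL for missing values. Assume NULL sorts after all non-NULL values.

LEFT JOIN keeps every row from `airports`; unmatched rows get NULL for `flights`'s columns.
Matching on a.code = b.code. A NULL in a compared column never satisfies the condition.
Matched pairs: 6; unmatched a rows kept: 3.

(Chicago, NULL); (Denver, 237); (Denver, 237); (Denver, 258); (Denver, 258); (Geneva, NULL); (Houston, NULL); (Kent, 223); (Kent, 238)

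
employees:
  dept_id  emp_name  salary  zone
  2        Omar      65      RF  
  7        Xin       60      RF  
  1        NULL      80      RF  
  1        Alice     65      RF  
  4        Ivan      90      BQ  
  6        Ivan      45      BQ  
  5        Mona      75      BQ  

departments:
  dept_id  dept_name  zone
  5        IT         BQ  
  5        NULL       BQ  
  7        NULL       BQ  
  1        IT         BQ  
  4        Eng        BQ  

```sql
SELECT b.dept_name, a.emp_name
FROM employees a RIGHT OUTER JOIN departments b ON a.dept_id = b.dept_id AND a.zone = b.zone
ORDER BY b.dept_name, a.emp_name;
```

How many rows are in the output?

5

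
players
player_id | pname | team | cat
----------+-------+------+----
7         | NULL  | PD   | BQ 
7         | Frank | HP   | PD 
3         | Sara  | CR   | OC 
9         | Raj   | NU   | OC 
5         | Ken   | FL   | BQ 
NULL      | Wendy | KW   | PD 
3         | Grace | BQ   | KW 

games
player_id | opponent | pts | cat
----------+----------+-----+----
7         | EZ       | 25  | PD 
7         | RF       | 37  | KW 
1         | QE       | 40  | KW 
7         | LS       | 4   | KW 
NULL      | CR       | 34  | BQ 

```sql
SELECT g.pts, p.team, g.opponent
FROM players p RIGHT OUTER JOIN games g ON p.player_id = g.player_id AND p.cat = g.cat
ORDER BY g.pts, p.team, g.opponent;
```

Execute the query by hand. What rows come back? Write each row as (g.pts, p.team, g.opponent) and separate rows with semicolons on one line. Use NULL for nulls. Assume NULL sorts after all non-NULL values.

RIGHT JOIN keeps every row from `games`; unmatched rows get NULL for `players`'s columns.
Matching on p.player_id = g.player_id AND p.cat = g.cat. A NULL in a compared column never satisfies the condition.
Matched pairs: 1; unmatched g rows kept: 4.

(4, NULL, LS); (25, HP, EZ); (34, NULL, CR); (37, NULL, RF); (40, NULL, QE)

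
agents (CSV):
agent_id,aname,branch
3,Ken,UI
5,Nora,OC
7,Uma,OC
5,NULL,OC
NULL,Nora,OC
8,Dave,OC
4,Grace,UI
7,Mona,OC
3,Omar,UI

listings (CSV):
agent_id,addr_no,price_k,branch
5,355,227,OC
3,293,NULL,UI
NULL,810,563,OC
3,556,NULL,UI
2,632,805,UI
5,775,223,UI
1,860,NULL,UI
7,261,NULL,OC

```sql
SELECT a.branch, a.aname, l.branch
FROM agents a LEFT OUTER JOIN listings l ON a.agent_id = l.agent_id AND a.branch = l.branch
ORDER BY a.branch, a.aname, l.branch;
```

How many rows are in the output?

11

LEFT JOIN keeps every row from `agents`; unmatched rows get NULL for `listings`'s columns.
Matching on a.agent_id = l.agent_id AND a.branch = l.branch. A NULL in a compared column never satisfies the condition.
Matched pairs: 8; unmatched a rows kept: 3.
Total: 8 matched + 3 padded = 11 rows.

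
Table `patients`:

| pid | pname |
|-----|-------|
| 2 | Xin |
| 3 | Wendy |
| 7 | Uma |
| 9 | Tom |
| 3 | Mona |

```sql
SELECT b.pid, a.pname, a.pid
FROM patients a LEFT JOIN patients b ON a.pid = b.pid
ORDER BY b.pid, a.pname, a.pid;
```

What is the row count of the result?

7

LEFT JOIN keeps every row from `patients a`; unmatched rows get NULL for `patients b`'s columns.
Matching on a.pid = b.pid.
Matched pairs: 7; unmatched a rows kept: 0.
Total: 7 rows.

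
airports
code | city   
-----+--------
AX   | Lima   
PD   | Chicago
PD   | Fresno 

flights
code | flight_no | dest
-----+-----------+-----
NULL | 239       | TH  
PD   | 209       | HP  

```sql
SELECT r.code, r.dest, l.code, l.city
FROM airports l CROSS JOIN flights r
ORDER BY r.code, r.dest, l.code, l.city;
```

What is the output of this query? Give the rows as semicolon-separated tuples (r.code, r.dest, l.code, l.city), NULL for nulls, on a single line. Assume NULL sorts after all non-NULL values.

(PD, HP, AX, Lima); (PD, HP, PD, Chicago); (PD, HP, PD, Fresno); (NULL, TH, AX, Lima); (NULL, TH, PD, Chicago); (NULL, TH, PD, Fresno)

CROSS JOIN pairs every row of `airports` with every row of `flights`: 3 × 2 = 6 rows.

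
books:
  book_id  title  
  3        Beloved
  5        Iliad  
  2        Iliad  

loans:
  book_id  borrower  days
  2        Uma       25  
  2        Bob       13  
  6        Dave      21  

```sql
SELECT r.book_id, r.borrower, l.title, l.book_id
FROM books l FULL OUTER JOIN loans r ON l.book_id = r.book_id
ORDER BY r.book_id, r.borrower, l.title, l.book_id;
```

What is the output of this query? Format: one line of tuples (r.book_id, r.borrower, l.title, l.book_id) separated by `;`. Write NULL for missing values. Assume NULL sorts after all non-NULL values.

(2, Bob, Iliad, 2); (2, Uma, Iliad, 2); (6, Dave, NULL, NULL); (NULL, NULL, Beloved, 3); (NULL, NULL, Iliad, 5)

FULL OUTER JOIN keeps every row from both sides; unmatched rows get NULL for the other side's columns.
Matching on l.book_id = r.book_id.
- l (book_id=3) has no partner → padded with NULL.
- l (book_id=5) has no partner → padded with NULL.
- l (book_id=2) pairs with 2 row(s) of r.
- 1 r row(s) had no l match → kept, l columns NULL.
After projecting and ordering:
r.book_id | r.borrower | l.title | l.book_id
2 | Bob | Iliad | 2
2 | Uma | Iliad | 2
6 | Dave | NULL | NULL
NULL | NULL | Beloved | 3
NULL | NULL | Iliad | 5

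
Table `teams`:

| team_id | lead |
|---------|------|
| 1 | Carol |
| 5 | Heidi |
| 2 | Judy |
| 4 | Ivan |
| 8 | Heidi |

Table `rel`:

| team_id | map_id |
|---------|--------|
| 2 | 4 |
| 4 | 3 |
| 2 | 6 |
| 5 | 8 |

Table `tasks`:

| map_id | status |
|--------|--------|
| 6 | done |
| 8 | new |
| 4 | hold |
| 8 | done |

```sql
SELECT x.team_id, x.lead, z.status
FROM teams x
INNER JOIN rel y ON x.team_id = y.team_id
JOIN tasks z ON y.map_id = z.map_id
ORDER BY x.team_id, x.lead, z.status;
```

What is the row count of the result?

4

Evaluate left to right. First `teams x INNER JOIN rel y` on team_id: 4 row(s).
Then INNER JOIN `tasks z` on map_id: keep only rows whose y.map_id appears in z.
Result: 4 row(s).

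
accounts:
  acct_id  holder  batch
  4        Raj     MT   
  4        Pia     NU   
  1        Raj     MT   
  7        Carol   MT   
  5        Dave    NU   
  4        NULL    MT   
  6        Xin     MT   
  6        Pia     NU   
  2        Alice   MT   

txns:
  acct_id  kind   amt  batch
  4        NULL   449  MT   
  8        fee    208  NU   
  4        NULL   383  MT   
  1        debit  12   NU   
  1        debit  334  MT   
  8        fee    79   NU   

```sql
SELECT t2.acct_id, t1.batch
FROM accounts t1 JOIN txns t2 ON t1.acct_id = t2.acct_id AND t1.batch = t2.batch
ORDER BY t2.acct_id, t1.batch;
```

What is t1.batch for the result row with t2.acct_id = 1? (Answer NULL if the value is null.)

MT

INNER JOIN keeps only pairs where the ON condition holds.
Matching on t1.acct_id = t2.acct_id AND t1.batch = t2.batch.
- t1 (acct_id=4, batch=MT) pairs with 2 row(s) of t2.
- t1 (acct_id=4, batch=NU) has no partner → excluded.
- t1 (acct_id=1, batch=MT) pairs with 1 row(s) of t2.
- t1 (acct_id=7, batch=MT) has no partner → excluded.
- t1 (acct_id=5, batch=NU) has no partner → excluded.
- t1 (acct_id=4, batch=MT) pairs with 2 row(s) of t2.
- t1 (acct_id=6, batch=MT) has no partner → excluded.
- t1 (acct_id=6, batch=NU) has no partner → excluded.
- t1 (acct_id=2, batch=MT) has no partner → excluded.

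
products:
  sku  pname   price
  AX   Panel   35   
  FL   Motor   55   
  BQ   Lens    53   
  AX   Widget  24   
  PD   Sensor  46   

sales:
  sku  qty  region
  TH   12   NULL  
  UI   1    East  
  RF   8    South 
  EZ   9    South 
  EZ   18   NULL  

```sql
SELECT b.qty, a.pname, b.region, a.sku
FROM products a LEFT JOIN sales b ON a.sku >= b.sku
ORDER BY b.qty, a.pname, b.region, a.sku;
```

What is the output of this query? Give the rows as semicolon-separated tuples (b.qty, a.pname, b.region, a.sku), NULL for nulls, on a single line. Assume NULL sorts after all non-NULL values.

LEFT JOIN keeps every row from `products`; unmatched rows get NULL for `sales`'s columns.
Matching on a.sku >= b.sku.
Matched pairs: 4; unmatched a rows kept: 3.

(9, Motor, South, FL); (9, Sensor, South, PD); (18, Motor, NULL, FL); (18, Sensor, NULL, PD); (NULL, Lens, NULL, BQ); (NULL, Panel, NULL, AX); (NULL, Widget, NULL, AX)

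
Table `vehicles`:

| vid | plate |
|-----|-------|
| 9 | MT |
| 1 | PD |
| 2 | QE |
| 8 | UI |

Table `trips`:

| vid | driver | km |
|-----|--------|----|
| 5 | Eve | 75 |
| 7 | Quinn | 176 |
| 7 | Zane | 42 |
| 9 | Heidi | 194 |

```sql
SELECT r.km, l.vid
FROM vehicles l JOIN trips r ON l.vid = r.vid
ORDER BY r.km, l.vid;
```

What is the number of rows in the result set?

1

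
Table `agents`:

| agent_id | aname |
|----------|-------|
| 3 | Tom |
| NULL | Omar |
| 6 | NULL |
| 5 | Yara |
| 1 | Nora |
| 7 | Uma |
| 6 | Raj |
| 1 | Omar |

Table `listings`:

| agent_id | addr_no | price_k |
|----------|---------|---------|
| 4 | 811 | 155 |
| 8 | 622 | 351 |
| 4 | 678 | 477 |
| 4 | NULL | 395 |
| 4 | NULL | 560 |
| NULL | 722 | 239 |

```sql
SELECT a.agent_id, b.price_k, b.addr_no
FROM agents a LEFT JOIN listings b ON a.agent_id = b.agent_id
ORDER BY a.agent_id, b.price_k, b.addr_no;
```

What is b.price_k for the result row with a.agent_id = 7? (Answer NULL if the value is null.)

LEFT JOIN keeps every row from `agents`; unmatched rows get NULL for `listings`'s columns.
Matching on a.agent_id = b.agent_id. A NULL in a compared column never satisfies the condition.
- a[0] agent_id=3 → no match; kept with NULLs on the b side.
- a[1] agent_id=NULL → no match; kept with NULLs on the b side.
- a[2] agent_id=6 → no match; kept with NULLs on the b side.
- a[3] agent_id=5 → no match; kept with NULLs on the b side.
- a[4] agent_id=1 → no match; kept with NULLs on the b side.
- a[5] agent_id=7 → no match; kept with NULLs on the b side.
- a[6] agent_id=6 → no match; kept with NULLs on the b side.
- a[7] agent_id=1 → no match; kept with NULLs on the b side.

NULL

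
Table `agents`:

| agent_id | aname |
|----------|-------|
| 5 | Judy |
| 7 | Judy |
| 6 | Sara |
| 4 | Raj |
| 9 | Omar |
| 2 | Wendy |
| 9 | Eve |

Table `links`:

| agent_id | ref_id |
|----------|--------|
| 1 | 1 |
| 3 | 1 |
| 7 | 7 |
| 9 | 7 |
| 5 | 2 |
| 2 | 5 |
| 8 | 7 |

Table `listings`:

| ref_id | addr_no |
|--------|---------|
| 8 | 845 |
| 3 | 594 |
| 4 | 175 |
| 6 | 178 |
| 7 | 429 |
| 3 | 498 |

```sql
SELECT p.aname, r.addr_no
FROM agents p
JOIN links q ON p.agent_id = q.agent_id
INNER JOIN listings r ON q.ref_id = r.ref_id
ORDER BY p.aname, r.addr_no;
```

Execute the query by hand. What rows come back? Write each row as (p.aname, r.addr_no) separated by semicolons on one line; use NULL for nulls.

(Eve, 429); (Judy, 429); (Omar, 429)

Step 1 — p INNER JOIN q on agent_id → 5 row(s).
Then INNER JOIN `listings r` on ref_id: keep only rows whose q.ref_id appears in r.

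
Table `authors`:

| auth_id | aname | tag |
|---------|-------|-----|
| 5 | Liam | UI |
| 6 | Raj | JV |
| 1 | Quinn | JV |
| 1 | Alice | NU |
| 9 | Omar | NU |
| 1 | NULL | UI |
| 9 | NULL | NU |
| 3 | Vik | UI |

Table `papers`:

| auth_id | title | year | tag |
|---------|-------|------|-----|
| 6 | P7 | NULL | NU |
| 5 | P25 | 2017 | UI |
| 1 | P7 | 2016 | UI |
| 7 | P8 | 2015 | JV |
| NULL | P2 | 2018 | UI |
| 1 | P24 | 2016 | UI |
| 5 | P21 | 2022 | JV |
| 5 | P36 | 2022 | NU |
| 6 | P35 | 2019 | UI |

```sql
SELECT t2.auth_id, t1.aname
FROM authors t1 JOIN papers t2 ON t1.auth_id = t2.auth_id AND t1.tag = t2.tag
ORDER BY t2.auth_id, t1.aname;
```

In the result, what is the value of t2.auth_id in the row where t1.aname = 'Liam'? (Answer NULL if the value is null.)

5

INNER JOIN keeps only pairs where the ON condition holds.
Matching on t1.auth_id = t2.auth_id AND t1.tag = t2.tag. A NULL in a compared column never satisfies the condition.
Matched pairs: 3.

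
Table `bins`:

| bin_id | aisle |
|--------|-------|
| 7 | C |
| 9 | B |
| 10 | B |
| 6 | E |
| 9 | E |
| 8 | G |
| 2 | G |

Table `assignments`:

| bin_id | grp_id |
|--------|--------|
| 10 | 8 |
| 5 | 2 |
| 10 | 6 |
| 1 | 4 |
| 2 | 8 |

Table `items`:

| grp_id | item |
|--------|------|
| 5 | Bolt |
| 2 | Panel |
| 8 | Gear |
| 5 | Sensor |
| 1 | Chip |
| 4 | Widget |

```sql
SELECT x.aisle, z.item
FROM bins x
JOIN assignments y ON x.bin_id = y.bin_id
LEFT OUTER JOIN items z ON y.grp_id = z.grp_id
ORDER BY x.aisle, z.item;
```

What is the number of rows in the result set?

Evaluate left to right. First `bins x INNER JOIN assignments y` on bin_id: 3 row(s).
Then LEFT JOIN `items z` on grp_id: each of those 3 rows is kept; rows whose y.grp_id has no match in z get NULL for z's columns.
Result: 3 row(s).

3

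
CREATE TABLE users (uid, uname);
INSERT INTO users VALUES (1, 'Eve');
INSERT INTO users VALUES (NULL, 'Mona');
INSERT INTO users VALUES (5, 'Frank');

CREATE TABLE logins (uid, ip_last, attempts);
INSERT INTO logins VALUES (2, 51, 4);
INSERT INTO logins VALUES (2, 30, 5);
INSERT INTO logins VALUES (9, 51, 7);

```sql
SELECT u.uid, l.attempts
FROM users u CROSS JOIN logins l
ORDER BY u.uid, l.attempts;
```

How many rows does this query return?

9

CROSS JOIN pairs every row of `users` with every row of `logins`: 3 × 3 = 9 rows.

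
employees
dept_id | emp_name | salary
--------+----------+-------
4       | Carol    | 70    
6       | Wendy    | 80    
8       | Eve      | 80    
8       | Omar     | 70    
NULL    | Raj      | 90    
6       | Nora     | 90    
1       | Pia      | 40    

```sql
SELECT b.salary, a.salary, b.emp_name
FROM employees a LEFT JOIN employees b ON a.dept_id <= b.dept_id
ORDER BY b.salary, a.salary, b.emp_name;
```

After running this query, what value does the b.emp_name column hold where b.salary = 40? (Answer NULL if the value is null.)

Pia

LEFT JOIN keeps every row from `employees a`; unmatched rows get NULL for `employees b`'s columns.
Matching on a.dept_id <= b.dept_id. A NULL in a compared column never satisfies the condition.
Matched pairs: 23; unmatched a rows kept: 1.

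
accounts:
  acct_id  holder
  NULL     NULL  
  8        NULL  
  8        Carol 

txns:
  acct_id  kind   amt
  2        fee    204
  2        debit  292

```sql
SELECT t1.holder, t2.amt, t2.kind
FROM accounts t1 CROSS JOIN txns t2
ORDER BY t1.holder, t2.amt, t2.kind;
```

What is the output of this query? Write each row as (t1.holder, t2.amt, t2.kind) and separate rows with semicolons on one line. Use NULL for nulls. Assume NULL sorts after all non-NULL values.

CROSS JOIN pairs every row of `accounts` with every row of `txns`: 3 × 2 = 6 rows.

(Carol, 204, fee); (Carol, 292, debit); (NULL, 204, fee); (NULL, 204, fee); (NULL, 292, debit); (NULL, 292, debit)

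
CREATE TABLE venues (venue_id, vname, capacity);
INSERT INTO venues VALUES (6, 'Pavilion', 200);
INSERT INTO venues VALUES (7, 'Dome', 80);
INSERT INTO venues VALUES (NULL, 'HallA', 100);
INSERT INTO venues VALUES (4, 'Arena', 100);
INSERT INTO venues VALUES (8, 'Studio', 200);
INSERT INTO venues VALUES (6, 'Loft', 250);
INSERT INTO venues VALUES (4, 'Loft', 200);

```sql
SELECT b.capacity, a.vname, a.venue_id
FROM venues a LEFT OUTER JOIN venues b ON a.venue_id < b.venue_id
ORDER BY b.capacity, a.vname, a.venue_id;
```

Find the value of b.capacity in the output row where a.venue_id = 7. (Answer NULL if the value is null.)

200

LEFT JOIN keeps every row from `venues a`; unmatched rows get NULL for `venues b`'s columns.
Matching on a.venue_id < b.venue_id. A NULL in a compared column never satisfies the condition.
- a row (venue_id=6): matches 2 b row(s) → 2 output row(s).
- a row (venue_id=7): matches 1 b row(s) → 1 output row(s).
- a row (venue_id=NULL): no match → kept, b columns NULL.
- a row (venue_id=4): matches 4 b row(s) → 4 output row(s).
- a row (venue_id=8): no match → kept, b columns NULL.
- a row (venue_id=6): matches 2 b row(s) → 2 output row(s).
- a row (venue_id=4): matches 4 b row(s) → 4 output row(s).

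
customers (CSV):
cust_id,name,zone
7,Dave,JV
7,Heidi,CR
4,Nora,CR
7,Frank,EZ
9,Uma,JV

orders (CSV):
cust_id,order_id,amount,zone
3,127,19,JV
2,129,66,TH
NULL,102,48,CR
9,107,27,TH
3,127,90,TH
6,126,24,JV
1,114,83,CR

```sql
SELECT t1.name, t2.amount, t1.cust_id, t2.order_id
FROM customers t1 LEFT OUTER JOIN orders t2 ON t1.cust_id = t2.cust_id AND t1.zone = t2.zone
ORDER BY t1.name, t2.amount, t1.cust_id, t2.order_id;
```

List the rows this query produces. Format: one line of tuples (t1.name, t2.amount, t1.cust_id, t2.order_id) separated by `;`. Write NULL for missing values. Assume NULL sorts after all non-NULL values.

(Dave, NULL, 7, NULL); (Frank, NULL, 7, NULL); (Heidi, NULL, 7, NULL); (Nora, NULL, 4, NULL); (Uma, NULL, 9, NULL)

LEFT JOIN keeps every row from `customers`; unmatched rows get NULL for `orders`'s columns.
Matching on t1.cust_id = t2.cust_id AND t1.zone = t2.zone. A NULL in a compared column never satisfies the condition.
Matched pairs: 0; unmatched t1 rows kept: 5.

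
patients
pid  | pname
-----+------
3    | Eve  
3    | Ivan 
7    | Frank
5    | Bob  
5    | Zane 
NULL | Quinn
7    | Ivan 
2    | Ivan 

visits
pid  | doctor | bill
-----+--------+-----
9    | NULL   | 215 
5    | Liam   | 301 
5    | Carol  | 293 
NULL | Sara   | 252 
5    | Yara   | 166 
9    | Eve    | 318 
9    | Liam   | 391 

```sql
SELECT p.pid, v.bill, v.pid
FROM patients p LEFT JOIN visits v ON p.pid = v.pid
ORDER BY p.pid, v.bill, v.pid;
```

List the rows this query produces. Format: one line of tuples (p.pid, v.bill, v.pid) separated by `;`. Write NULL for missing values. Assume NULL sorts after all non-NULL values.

(2, NULL, NULL); (3, NULL, NULL); (3, NULL, NULL); (5, 166, 5); (5, 166, 5); (5, 293, 5); (5, 293, 5); (5, 301, 5); (5, 301, 5); (7, NULL, NULL); (7, NULL, NULL); (NULL, NULL, NULL)

LEFT JOIN keeps every row from `patients`; unmatched rows get NULL for `visits`'s columns.
Matching on p.pid = v.pid. A NULL in a compared column never satisfies the condition.
Matched pairs: 6; unmatched p rows kept: 6.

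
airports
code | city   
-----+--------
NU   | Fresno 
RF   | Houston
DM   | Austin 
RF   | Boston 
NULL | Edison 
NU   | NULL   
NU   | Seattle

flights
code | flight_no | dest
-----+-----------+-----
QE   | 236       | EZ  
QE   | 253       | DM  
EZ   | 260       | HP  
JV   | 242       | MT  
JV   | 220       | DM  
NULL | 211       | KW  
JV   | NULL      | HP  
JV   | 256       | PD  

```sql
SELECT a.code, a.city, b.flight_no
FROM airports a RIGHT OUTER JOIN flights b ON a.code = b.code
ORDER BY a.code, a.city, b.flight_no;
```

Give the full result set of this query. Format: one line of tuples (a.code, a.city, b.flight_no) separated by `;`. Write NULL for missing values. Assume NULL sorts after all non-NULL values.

(NULL, NULL, 211); (NULL, NULL, 220); (NULL, NULL, 236); (NULL, NULL, 242); (NULL, NULL, 253); (NULL, NULL, 256); (NULL, NULL, 260); (NULL, NULL, NULL)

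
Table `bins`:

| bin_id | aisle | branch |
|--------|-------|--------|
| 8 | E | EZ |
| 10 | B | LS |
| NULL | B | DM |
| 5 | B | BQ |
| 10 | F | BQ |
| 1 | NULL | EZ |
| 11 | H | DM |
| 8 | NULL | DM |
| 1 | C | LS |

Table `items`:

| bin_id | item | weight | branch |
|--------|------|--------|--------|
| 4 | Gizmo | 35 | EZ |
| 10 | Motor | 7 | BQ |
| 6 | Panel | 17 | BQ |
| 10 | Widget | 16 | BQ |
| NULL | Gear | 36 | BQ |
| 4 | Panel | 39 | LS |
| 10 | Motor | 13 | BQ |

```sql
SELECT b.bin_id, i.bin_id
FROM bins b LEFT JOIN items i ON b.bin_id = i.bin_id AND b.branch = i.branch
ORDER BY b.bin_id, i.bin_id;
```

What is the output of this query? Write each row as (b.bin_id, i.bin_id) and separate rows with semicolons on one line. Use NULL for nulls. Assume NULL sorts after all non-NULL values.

(1, NULL); (1, NULL); (5, NULL); (8, NULL); (8, NULL); (10, 10); (10, 10); (10, 10); (10, NULL); (11, NULL); (NULL, NULL)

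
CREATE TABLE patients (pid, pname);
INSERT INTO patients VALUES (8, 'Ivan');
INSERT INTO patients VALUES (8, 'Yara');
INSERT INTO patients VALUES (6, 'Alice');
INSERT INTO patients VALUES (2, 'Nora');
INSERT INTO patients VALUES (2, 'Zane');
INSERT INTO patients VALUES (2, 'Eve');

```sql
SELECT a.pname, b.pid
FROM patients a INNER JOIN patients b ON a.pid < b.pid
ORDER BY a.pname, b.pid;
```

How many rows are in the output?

INNER JOIN keeps only pairs where the ON condition holds.
Matching on a.pid < b.pid.
Matched pairs: 11.
Total: 11 rows.

11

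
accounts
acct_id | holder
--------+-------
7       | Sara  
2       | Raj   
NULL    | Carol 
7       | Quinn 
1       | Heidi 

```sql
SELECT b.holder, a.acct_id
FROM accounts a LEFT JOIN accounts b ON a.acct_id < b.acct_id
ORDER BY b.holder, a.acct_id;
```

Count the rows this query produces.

LEFT JOIN keeps every row from `accounts a`; unmatched rows get NULL for `accounts b`'s columns.
Matching on a.acct_id < b.acct_id. A NULL in a compared column never satisfies the condition.
- acct_id=7: no b row matches, row kept with b columns NULL.
- acct_id=2: 2 matching b row(s), so 2 row(s) emitted.
- acct_id=NULL: no b row matches, row kept with b columns NULL.
- acct_id=7: no b row matches, row kept with b columns NULL.
- acct_id=1: 3 matching b row(s), so 3 row(s) emitted.
Total: 5 matched + 3 padded = 8 rows.

8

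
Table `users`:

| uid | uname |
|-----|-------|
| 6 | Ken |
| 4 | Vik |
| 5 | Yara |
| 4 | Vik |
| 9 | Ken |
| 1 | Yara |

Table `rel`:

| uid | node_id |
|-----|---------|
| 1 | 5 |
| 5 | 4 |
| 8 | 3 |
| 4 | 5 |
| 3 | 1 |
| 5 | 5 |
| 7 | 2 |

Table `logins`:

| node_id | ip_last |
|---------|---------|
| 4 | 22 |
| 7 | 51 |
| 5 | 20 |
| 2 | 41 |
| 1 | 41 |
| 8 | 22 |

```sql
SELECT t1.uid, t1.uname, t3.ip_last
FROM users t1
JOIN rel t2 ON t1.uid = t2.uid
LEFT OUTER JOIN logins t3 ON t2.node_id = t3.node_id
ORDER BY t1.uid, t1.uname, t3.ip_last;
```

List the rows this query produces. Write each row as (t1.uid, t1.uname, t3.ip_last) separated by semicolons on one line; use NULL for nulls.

(1, Yara, 20); (4, Vik, 20); (4, Vik, 20); (5, Yara, 20); (5, Yara, 22)

Step 1 — t1 INNER JOIN t2 on uid → 5 row(s).
Then LEFT JOIN `logins t3` on node_id: each of those 5 rows is kept; rows whose t2.node_id has no match in t3 get NULL for t3's columns.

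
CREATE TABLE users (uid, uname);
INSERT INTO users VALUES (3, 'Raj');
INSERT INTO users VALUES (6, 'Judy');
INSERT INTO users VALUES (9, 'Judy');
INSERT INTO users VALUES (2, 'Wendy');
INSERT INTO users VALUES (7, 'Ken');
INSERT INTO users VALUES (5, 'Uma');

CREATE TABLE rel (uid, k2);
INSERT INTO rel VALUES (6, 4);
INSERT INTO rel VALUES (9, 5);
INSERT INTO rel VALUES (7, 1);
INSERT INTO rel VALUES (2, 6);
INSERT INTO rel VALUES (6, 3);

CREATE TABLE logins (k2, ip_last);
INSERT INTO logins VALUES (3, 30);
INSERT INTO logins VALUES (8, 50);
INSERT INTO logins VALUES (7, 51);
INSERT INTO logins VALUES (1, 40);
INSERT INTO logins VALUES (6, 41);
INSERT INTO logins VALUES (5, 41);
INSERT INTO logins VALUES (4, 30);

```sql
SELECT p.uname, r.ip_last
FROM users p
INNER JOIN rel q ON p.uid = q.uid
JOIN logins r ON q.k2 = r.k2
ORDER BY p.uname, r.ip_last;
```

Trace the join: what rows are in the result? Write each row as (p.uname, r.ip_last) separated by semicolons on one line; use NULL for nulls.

Evaluate left to right. First `users p INNER JOIN rel q` on uid: 5 row(s).
Then INNER JOIN `logins r` on k2: keep only rows whose q.k2 appears in r.

(Judy, 30); (Judy, 30); (Judy, 41); (Ken, 40); (Wendy, 41)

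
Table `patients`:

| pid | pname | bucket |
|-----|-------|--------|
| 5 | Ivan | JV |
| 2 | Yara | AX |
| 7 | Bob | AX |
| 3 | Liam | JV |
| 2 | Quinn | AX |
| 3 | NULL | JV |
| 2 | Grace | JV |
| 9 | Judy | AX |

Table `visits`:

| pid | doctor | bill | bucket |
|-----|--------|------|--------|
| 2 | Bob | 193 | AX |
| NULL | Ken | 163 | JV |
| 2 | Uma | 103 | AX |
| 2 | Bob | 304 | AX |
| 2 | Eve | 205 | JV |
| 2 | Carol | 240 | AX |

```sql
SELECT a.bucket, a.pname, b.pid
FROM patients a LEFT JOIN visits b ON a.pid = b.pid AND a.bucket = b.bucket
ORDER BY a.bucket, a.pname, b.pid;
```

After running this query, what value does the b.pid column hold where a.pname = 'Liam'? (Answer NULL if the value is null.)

NULL

LEFT JOIN keeps every row from `patients`; unmatched rows get NULL for `visits`'s columns.
Matching on a.pid = b.pid AND a.bucket = b.bucket. A NULL in a compared column never satisfies the condition.
- a (pid=5, bucket=JV) has no partner → padded with NULL.
- a (pid=2, bucket=AX) pairs with 4 row(s) of b.
- a (pid=7, bucket=AX) has no partner → padded with NULL.
- a (pid=3, bucket=JV) has no partner → padded with NULL.
- a (pid=2, bucket=AX) pairs with 4 row(s) of b.
- a (pid=3, bucket=JV) has no partner → padded with NULL.
- a (pid=2, bucket=JV) pairs with 1 row(s) of b.
- a (pid=9, bucket=AX) has no partner → padded with NULL.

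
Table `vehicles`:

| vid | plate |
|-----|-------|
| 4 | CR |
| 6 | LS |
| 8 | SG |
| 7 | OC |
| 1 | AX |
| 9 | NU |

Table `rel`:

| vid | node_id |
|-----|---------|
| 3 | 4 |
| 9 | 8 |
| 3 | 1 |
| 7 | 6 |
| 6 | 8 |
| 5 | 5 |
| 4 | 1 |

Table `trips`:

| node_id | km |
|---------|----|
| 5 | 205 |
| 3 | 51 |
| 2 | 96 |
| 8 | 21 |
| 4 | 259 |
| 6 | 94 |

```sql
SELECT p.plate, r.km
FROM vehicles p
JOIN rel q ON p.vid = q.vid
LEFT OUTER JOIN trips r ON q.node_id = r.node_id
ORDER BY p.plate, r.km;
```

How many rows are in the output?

4

Joins associate left-to-right: vehicles INNER JOIN rel on vid gives 4 intermediate row(s).
Then LEFT JOIN `trips r` on node_id: each of those 4 rows is kept; rows whose q.node_id has no match in r get NULL for r's columns.
Result: 4 row(s).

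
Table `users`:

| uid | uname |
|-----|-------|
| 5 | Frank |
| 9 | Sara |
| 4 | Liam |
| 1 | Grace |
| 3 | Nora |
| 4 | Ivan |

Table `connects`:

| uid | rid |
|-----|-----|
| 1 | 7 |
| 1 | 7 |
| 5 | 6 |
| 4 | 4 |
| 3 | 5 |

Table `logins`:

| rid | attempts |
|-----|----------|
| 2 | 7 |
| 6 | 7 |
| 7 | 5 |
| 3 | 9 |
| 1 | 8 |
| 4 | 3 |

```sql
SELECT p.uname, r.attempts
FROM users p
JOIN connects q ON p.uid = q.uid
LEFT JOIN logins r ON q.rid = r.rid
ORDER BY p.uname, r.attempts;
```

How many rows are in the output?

Joins associate left-to-right: users INNER JOIN connects on uid gives 6 intermediate row(s).
Then LEFT JOIN `logins r` on rid: each of those 6 rows is kept; rows whose q.rid has no match in r get NULL for r's columns.
Result: 6 row(s).

6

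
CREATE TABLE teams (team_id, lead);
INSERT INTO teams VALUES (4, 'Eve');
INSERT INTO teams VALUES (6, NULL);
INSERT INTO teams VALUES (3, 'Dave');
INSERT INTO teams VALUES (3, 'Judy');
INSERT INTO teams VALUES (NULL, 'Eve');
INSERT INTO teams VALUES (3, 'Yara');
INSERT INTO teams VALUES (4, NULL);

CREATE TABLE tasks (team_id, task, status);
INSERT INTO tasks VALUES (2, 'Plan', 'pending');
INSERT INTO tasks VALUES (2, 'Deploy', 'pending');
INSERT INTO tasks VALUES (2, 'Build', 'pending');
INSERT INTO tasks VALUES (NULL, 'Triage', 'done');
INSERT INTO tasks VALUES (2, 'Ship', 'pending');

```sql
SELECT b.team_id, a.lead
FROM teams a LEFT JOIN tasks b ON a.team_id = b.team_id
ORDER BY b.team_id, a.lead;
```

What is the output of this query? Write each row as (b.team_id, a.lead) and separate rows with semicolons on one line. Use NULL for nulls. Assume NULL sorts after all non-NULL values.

LEFT JOIN keeps every row from `teams`; unmatched rows get NULL for `tasks`'s columns.
Matching on a.team_id = b.team_id. A NULL in a compared column never satisfies the condition.
Matched pairs: 0; unmatched a rows kept: 7.

(NULL, Dave); (NULL, Eve); (NULL, Eve); (NULL, Judy); (NULL, Yara); (NULL, NULL); (NULL, NULL)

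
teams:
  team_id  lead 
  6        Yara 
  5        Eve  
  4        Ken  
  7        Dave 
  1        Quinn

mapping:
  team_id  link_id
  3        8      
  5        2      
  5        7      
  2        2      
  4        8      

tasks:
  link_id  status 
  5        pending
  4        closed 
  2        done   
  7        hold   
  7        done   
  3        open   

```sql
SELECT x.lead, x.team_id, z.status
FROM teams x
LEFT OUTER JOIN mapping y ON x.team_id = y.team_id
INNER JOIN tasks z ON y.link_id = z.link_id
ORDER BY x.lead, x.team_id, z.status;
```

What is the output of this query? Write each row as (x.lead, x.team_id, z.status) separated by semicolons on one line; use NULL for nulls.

Evaluate left to right. First `teams x LEFT JOIN mapping y` on team_id: 6 row(s).
Then INNER JOIN `tasks z` on link_id: keep only rows whose y.link_id appears in z.

(Eve, 5, done); (Eve, 5, done); (Eve, 5, hold)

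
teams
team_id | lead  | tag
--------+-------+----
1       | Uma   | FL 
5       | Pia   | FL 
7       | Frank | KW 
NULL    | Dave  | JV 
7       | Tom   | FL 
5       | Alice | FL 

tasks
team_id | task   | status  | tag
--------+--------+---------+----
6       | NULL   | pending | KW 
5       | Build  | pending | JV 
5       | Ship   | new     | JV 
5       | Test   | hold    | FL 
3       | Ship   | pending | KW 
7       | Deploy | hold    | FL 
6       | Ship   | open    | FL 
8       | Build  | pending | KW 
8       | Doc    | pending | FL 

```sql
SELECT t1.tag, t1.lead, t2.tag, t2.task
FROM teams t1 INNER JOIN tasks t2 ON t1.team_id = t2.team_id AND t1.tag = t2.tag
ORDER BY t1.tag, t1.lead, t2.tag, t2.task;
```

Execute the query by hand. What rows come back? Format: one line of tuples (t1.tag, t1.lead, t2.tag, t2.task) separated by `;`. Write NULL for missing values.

(FL, Alice, FL, Test); (FL, Pia, FL, Test); (FL, Tom, FL, Deploy)

INNER JOIN keeps only pairs where the ON condition holds.
Matching on t1.team_id = t2.team_id AND t1.tag = t2.tag. A NULL in a compared column never satisfies the condition.
- t1 (team_id=1, tag=FL) has no partner → excluded.
- t1 (team_id=5, tag=FL) pairs with 1 row(s) of t2.
- t1 (team_id=7, tag=KW) has no partner → excluded.
- t1 (team_id=NULL, tag=JV) has no partner → excluded.
- t1 (team_id=7, tag=FL) pairs with 1 row(s) of t2.
- t1 (team_id=5, tag=FL) pairs with 1 row(s) of t2.
After projecting and ordering:
t1.tag | t1.lead | t2.tag | t2.task
FL | Alice | FL | Test
FL | Pia | FL | Test
FL | Tom | FL | Deploy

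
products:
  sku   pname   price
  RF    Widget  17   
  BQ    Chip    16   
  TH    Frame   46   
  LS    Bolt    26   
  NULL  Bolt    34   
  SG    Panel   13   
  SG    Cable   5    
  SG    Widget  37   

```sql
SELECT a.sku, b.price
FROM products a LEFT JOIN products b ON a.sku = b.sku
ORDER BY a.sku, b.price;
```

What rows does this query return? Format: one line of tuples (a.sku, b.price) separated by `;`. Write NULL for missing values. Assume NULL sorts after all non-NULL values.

(BQ, 16); (LS, 26); (RF, 17); (SG, 5); (SG, 5); (SG, 5); (SG, 13); (SG, 13); (SG, 13); (SG, 37); (SG, 37); (SG, 37); (TH, 46); (NULL, NULL)

LEFT JOIN keeps every row from `products a`; unmatched rows get NULL for `products b`'s columns.
Matching on a.sku = b.sku. A NULL in a compared column never satisfies the condition.
Matched pairs: 13; unmatched a rows kept: 1.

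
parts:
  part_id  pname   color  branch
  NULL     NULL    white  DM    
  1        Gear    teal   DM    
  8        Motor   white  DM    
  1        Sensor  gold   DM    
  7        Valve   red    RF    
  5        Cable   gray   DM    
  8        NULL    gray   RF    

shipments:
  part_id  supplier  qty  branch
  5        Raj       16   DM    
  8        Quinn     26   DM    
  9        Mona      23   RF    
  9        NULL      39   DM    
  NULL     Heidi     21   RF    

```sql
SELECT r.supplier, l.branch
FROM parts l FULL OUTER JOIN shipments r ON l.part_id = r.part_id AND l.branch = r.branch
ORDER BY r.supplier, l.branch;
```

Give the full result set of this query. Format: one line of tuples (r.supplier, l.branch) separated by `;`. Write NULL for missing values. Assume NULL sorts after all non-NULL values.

(Heidi, NULL); (Mona, NULL); (Quinn, DM); (Raj, DM); (NULL, DM); (NULL, DM); (NULL, DM); (NULL, RF); (NULL, RF); (NULL, NULL)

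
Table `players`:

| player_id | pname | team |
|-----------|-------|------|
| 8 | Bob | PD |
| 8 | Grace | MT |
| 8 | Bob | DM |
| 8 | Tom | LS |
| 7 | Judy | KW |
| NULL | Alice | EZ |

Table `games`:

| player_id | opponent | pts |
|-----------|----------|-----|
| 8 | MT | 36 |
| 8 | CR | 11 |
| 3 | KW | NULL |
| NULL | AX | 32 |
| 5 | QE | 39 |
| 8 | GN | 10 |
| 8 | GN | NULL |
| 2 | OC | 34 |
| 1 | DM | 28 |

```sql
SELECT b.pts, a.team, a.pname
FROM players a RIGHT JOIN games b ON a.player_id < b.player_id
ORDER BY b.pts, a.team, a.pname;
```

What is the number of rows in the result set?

RIGHT JOIN keeps every row from `games`; unmatched rows get NULL for `players`'s columns.
Matching on a.player_id < b.player_id. A NULL in a compared column never satisfies the condition.
Matched pairs: 4; unmatched b rows kept: 5.
Total: 4 matched + 5 padded = 9 rows.

9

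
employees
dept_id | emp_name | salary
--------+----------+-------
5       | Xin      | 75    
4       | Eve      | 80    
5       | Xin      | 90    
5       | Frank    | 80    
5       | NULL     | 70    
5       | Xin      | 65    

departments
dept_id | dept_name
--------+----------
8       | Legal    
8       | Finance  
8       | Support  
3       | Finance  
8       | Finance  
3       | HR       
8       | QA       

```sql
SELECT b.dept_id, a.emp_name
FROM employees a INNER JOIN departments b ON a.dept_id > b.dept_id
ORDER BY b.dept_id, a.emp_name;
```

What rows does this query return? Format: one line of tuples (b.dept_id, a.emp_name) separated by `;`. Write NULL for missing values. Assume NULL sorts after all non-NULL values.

INNER JOIN keeps only pairs where the ON condition holds.
Matching on a.dept_id > b.dept_id.
- a row (dept_id=5): matches 2 b row(s) → 2 output row(s).
- a row (dept_id=4): matches 2 b row(s) → 2 output row(s).
- a row (dept_id=5): matches 2 b row(s) → 2 output row(s).
- a row (dept_id=5): matches 2 b row(s) → 2 output row(s).
- a row (dept_id=5): matches 2 b row(s) → 2 output row(s).
- a row (dept_id=5): matches 2 b row(s) → 2 output row(s).

(3, Eve); (3, Eve); (3, Frank); (3, Frank); (3, Xin); (3, Xin); (3, Xin); (3, Xin); (3, Xin); (3, Xin); (3, NULL); (3, NULL)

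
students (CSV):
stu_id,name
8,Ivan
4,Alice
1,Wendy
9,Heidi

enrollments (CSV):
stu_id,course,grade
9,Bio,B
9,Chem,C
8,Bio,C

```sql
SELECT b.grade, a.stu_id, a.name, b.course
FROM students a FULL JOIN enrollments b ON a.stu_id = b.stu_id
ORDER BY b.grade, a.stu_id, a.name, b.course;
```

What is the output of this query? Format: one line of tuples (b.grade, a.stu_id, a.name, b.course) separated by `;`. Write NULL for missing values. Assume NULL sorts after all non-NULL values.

(B, 9, Heidi, Bio); (C, 8, Ivan, Bio); (C, 9, Heidi, Chem); (NULL, 1, Wendy, NULL); (NULL, 4, Alice, NULL)

FULL OUTER JOIN keeps every row from both sides; unmatched rows get NULL for the other side's columns.
Matching on a.stu_id = b.stu_id.
Matched pairs: 3; unmatched a rows kept: 2; unmatched b rows kept: 0.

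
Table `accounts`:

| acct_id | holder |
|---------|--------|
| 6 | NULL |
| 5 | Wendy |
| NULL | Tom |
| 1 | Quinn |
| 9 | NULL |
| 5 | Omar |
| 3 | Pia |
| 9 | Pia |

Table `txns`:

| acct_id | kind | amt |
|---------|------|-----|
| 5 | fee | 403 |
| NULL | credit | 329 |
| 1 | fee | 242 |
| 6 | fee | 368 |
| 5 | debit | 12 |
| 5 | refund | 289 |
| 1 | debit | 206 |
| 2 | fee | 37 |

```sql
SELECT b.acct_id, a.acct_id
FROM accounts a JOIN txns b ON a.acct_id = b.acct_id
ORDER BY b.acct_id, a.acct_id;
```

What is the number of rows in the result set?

9

INNER JOIN keeps only pairs where the ON condition holds.
Matching on a.acct_id = b.acct_id. A NULL in a compared column never satisfies the condition.
- a (acct_id=6) pairs with 1 row(s) of b.
- a (acct_id=5) pairs with 3 row(s) of b.
- a (acct_id=NULL) has no partner → excluded.
- a (acct_id=1) pairs with 2 row(s) of b.
- a (acct_id=9) has no partner → excluded.
- a (acct_id=5) pairs with 3 row(s) of b.
- a (acct_id=3) has no partner → excluded.
- a (acct_id=9) has no partner → excluded.
Total: 9 rows.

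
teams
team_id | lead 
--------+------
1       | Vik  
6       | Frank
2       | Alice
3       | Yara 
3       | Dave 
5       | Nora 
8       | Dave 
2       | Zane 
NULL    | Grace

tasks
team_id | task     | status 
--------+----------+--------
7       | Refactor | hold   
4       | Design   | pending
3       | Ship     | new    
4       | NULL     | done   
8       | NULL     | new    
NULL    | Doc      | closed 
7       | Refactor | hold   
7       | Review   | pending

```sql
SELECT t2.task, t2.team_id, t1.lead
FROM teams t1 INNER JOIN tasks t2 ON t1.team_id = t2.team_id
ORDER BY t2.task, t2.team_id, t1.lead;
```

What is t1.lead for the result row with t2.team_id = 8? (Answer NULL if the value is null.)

INNER JOIN keeps only pairs where the ON condition holds.
Matching on t1.team_id = t2.team_id. A NULL in a compared column never satisfies the condition.
Matched pairs: 3.

Dave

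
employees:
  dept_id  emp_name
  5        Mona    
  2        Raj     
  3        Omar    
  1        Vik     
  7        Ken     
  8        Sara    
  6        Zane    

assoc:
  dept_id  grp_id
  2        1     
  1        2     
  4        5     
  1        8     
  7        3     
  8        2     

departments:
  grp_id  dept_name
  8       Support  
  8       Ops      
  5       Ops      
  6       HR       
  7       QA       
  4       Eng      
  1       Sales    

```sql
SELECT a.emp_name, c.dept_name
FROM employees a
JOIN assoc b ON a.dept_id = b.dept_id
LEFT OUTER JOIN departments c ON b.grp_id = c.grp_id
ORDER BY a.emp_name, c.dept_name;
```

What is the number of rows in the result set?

6

Step 1 — a INNER JOIN b on dept_id → 5 row(s).
Then LEFT JOIN `departments c` on grp_id: each of those 5 rows is kept; rows whose b.grp_id has no match in c get NULL for c's columns.
Result: 6 row(s).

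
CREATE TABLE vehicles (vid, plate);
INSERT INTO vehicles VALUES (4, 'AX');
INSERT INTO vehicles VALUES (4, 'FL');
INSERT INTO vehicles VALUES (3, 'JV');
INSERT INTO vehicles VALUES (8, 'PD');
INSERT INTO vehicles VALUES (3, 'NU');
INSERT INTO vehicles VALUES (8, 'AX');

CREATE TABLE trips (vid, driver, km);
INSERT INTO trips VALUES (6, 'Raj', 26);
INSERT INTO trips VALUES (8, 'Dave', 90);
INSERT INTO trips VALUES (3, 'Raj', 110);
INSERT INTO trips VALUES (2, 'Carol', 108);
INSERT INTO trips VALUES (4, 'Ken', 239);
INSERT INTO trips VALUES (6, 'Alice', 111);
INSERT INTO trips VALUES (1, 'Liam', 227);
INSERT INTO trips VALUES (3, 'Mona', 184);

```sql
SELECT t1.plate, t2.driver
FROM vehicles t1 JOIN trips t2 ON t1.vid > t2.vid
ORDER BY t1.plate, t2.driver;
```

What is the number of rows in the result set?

INNER JOIN keeps only pairs where the ON condition holds.
Matching on t1.vid > t2.vid.
- t1 row (vid=4): matches 4 t2 row(s) → 4 output row(s).
- t1 row (vid=4): matches 4 t2 row(s) → 4 output row(s).
- t1 row (vid=3): matches 2 t2 row(s) → 2 output row(s).
- t1 row (vid=8): matches 7 t2 row(s) → 7 output row(s).
- t1 row (vid=3): matches 2 t2 row(s) → 2 output row(s).
- t1 row (vid=8): matches 7 t2 row(s) → 7 output row(s).
Total: 26 rows.

26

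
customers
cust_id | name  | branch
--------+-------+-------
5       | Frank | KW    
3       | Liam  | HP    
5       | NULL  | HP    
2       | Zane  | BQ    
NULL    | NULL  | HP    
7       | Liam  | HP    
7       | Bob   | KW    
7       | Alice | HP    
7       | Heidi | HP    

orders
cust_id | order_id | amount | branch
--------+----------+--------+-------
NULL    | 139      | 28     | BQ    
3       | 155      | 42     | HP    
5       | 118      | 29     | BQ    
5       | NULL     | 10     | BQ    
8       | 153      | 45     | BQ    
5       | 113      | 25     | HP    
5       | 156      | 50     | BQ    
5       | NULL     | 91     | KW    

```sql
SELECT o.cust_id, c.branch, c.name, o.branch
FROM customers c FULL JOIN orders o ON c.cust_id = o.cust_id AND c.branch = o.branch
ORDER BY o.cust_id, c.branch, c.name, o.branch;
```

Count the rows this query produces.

14

FULL OUTER JOIN keeps every row from both sides; unmatched rows get NULL for the other side's columns.
Matching on c.cust_id = o.cust_id AND c.branch = o.branch. A NULL in a compared column never satisfies the condition.
- c row (cust_id=5, branch=KW): matches 1 o row(s) → 1 output row(s).
- c row (cust_id=3, branch=HP): matches 1 o row(s) → 1 output row(s).
- c row (cust_id=5, branch=HP): matches 1 o row(s) → 1 output row(s).
- c row (cust_id=2, branch=BQ): no match → kept, o columns NULL.
- c row (cust_id=NULL, branch=HP): no match → kept, o columns NULL.
- c row (cust_id=7, branch=HP): no match → kept, o columns NULL.
- c row (cust_id=7, branch=KW): no match → kept, o columns NULL.
- c row (cust_id=7, branch=HP): no match → kept, o columns NULL.
- c row (cust_id=7, branch=HP): no match → kept, o columns NULL.
- 5 o row(s) had no c match → kept, c columns NULL.
Total: 3 matched + 11 padded = 14 rows.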